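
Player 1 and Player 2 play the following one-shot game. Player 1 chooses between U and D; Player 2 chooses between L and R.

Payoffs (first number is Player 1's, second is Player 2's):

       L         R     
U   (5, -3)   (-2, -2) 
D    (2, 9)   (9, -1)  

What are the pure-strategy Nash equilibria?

none

(U, L): Player 2 prefers R (-2 > -3) — not an equilibrium.
(U, R): Player 1 prefers D (9 > -2) — not an equilibrium.
(D, L): Player 1 prefers U (5 > 2) — not an equilibrium.
(D, R): Player 2 prefers L (9 > -1) — not an equilibrium.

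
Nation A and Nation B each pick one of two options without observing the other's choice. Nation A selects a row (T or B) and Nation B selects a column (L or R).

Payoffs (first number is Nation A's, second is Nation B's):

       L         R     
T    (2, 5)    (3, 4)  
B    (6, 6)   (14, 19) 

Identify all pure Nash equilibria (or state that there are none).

(T, L): Nation A prefers B (6 > 2) — not an equilibrium.
(T, R): Nation A prefers B (14 > 3); Nation B prefers L (5 > 4) — not an equilibrium.
(B, L): Nation B prefers R (19 > 6) — not an equilibrium.
(B, R): Nation A gets 14 ≥ 3 from T, and Nation B gets 19 ≥ 6 from L — Nash equilibrium.

(B, R)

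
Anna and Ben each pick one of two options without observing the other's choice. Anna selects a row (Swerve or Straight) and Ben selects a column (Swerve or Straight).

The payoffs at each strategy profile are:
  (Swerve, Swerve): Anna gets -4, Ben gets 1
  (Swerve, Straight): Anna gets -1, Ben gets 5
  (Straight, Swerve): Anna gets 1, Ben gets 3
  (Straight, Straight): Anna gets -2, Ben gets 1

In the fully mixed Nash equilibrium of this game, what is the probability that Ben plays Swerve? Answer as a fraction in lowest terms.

1/6

Let y be the probability that Ben plays Swerve. In a completely mixed equilibrium, Anna must be indifferent between Swerve and Straight.
Anna's expected payoff from Swerve is −4y − (1−y); from Straight it is y − 2(1−y).
Setting these equal: −3y − 1 = 3y − 2, so y = 1/6.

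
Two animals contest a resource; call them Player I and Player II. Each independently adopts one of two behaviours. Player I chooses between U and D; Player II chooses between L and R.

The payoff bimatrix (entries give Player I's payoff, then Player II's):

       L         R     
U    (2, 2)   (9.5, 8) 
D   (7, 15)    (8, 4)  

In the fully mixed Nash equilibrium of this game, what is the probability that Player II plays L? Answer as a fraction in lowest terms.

3/13

Let q be the probability that Player II plays L. In a completely mixed equilibrium, Player I must be indifferent between U and D.
Player I's expected payoff from U is 2q + 9.5(1−q); from D it is 7q + 8(1−q).
Setting these equal: −7.5q + 9.5 = −q + 8, so q = 3/13.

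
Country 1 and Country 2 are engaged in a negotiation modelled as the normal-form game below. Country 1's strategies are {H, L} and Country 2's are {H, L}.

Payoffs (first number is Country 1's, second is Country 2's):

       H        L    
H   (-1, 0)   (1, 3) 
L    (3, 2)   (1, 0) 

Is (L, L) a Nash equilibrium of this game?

No

At (L, L), Country 1 earns 1; switching to H would give 1, so Country 1 has no profitable deviation.
Country 2 earns 0; switching to H would give 2, so Country 2 would deviate.
Since at least one player can profitably deviate, this is not a Nash equilibrium.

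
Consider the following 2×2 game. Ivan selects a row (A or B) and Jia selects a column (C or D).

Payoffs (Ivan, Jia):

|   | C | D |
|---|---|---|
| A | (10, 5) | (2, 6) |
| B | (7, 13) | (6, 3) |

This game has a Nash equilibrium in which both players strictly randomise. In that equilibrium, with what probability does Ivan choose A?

10/11

Let p be the probability that Ivan plays A. In a completely mixed equilibrium, Jia must be indifferent between C and D.
Jia's expected payoff from C is 5p + 13(1−p); from D it is 6p + 3(1−p).
Setting these equal: −8p + 13 = 3p + 3, so p = 10/11.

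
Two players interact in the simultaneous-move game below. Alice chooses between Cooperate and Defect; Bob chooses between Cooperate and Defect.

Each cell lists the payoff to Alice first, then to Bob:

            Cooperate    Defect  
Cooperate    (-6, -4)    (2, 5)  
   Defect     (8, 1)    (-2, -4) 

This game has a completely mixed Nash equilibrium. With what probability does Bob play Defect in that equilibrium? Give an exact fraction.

7/9

Let q be the probability that Bob plays Cooperate. In a completely mixed equilibrium, Alice must be indifferent between Cooperate and Defect.
Alice's expected payoff from Cooperate is −6q + 2(1−q); from Defect it is 8q − 2(1−q).
Setting these equal: −8q + 2 = 10q − 2, so q = 2/9.
Therefore Bob plays Defect with probability 1 − 2/9 = 7/9.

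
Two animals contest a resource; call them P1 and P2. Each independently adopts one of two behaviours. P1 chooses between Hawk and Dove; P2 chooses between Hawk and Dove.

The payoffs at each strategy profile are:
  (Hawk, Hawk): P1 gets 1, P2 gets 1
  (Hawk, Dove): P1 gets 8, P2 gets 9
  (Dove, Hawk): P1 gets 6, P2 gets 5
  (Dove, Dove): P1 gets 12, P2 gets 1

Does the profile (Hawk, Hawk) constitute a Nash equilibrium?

At (Hawk, Hawk), P1 earns 1; switching to Dove would give 6, so P1 would deviate.
P2 earns 1; switching to Dove would give 9, so P2 would deviate.
Since at least one player can profitably deviate, this is not a Nash equilibrium.

No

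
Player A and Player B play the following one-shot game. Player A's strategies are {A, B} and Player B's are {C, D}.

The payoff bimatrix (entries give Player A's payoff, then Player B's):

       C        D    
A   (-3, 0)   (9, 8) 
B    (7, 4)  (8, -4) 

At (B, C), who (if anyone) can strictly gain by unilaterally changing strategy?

Player A at (B, C) earns 7; deviating to A yields -3 — not better.
Player B earns 4; deviating to D yields -4 — not better.
Neither player can strictly improve; the profile is a Nash equilibrium.

Neither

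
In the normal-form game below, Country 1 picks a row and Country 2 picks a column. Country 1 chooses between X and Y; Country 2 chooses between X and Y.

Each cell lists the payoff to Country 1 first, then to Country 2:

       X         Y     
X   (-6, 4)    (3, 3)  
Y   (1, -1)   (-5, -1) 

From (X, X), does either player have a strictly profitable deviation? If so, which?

Country 1 at (X, X) earns -6; deviating to Y yields 1 — a strict improvement.
Country 2 earns 4; deviating to Y yields 3 — not better.
Only Country 1 has a strictly profitable deviation.

Country 1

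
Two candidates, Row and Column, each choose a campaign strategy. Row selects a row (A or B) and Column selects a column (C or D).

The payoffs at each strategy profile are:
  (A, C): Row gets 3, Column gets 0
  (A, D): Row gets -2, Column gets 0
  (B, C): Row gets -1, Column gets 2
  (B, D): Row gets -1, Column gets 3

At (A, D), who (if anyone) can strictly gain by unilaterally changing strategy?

Row

Row at (A, D) earns -2; deviating to B yields -1 — a strict improvement.
Column earns 0; deviating to C yields 0 — not better.
Only Row has a strictly profitable deviation.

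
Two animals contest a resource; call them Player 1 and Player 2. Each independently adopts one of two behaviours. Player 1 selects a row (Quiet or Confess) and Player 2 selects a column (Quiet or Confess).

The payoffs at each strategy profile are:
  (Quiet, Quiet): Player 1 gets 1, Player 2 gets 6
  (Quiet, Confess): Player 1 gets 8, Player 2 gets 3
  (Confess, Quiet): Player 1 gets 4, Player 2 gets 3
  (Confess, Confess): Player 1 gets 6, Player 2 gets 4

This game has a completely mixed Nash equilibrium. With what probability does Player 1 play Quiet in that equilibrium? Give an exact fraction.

Let r be the probability that Player 1 plays Quiet. In a completely mixed equilibrium, Player 2 must be indifferent between Quiet and Confess.
Player 2's expected payoff from Quiet is 6r + 3(1−r); from Confess it is 3r + 4(1−r).
Setting these equal: 3r + 3 = −r + 4, so r = 1/4.

1/4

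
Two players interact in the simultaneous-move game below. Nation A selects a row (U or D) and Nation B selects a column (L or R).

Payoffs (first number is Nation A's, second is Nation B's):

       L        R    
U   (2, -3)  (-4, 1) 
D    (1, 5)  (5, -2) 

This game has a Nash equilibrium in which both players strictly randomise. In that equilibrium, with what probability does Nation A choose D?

Let p be the probability that Nation A plays U. In a completely mixed equilibrium, Nation B must be indifferent between L and R.
Nation B's expected payoff from L is −3p + 5(1−p); from R it is p − 2(1−p).
Setting these equal: −8p + 5 = 3p − 2, so p = 7/11.
Therefore Nation A plays D with probability 1 − 7/11 = 4/11.

4/11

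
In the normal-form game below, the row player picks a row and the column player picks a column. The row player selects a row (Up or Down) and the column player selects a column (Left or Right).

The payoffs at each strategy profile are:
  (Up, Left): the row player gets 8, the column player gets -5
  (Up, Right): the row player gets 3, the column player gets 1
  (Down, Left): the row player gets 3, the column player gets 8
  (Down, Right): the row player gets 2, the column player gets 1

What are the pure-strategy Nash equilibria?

(Up, Left): the column player prefers Right (1 > -5) — not an equilibrium.
(Up, Right): the row player gets 3 ≥ 2 from Down, and the column player gets 1 ≥ -5 from Left — Nash equilibrium.
(Down, Left): the row player prefers Up (8 > 3) — not an equilibrium.
(Down, Right): the row player prefers Up (3 > 2); the column player prefers Left (8 > 1) — not an equilibrium.

(Up, Right)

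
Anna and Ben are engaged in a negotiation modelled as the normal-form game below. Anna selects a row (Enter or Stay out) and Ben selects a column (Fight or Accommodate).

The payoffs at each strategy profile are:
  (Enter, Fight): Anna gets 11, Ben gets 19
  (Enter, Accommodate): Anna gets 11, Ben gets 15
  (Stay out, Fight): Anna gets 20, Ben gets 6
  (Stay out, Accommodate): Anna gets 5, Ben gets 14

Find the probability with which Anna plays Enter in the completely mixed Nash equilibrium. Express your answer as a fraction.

Let x be the probability that Anna plays Enter. In a completely mixed equilibrium, Ben must be indifferent between Fight and Accommodate.
Ben's expected payoff from Fight is 19x + 6(1−x); from Accommodate it is 15x + 14(1−x).
Setting these equal: 13x + 6 = x + 14, so x = 2/3.

2/3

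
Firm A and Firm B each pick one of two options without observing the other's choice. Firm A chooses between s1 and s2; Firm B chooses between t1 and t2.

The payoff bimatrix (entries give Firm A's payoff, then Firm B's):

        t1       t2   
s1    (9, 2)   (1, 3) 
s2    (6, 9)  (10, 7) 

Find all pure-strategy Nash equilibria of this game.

none

(s1, t1): Firm B prefers t2 (3 > 2) — not an equilibrium.
(s1, t2): Firm A prefers s2 (10 > 1) — not an equilibrium.
(s2, t1): Firm A prefers s1 (9 > 6) — not an equilibrium.
(s2, t2): Firm B prefers t1 (9 > 7) — not an equilibrium.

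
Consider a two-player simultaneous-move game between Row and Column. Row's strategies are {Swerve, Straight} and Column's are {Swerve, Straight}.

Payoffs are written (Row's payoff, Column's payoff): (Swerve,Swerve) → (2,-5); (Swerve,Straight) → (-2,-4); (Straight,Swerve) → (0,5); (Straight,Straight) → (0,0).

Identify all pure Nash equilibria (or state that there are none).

none

(Swerve, Swerve): Column prefers Straight (-4 > -5) — not an equilibrium.
(Swerve, Straight): Row prefers Straight (0 > -2) — not an equilibrium.
(Straight, Swerve): Row prefers Swerve (2 > 0) — not an equilibrium.
(Straight, Straight): Column prefers Swerve (5 > 0) — not an equilibrium.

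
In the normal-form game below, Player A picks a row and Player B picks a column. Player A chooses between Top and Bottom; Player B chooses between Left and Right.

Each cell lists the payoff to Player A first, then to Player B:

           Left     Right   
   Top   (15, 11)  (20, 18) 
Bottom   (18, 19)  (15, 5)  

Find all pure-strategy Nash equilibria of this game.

(Top, Left): Player A prefers Bottom (18 > 15); Player B prefers Right (18 > 11) — not an equilibrium.
(Top, Right): Player A gets 20 ≥ 15 from Bottom, and Player B gets 18 ≥ 11 from Left — Nash equilibrium.
(Bottom, Left): Player A gets 18 ≥ 15 from Top, and Player B gets 19 ≥ 5 from Right — Nash equilibrium.
(Bottom, Right): Player A prefers Top (20 > 15); Player B prefers Left (19 > 5) — not an equilibrium.

(Top, Right) and (Bottom, Left)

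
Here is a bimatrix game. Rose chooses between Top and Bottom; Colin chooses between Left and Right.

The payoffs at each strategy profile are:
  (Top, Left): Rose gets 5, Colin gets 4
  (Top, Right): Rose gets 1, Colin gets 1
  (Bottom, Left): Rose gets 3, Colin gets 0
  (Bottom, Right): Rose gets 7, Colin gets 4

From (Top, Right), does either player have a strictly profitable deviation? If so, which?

Both

Rose at (Top, Right) earns 1; deviating to Bottom yields 7 — a strict improvement.
Colin earns 1; deviating to Left yields 4 — a strict improvement.
Both Rose and Colin have strictly profitable deviations.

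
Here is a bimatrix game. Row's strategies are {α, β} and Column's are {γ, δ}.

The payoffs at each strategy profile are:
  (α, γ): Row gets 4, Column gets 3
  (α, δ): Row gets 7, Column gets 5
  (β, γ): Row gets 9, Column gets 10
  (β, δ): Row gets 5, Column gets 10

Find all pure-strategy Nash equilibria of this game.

(α, δ) and (β, γ)

(α, γ): Row prefers β (9 > 4); Column prefers δ (5 > 3) — not an equilibrium.
(α, δ): Row gets 7 ≥ 5 from β, and Column gets 5 ≥ 3 from γ — Nash equilibrium.
(β, γ): Row gets 9 ≥ 4 from α, and Column gets 10 ≥ 10 from δ — Nash equilibrium.
(β, δ): Row prefers α (7 > 5) — not an equilibrium.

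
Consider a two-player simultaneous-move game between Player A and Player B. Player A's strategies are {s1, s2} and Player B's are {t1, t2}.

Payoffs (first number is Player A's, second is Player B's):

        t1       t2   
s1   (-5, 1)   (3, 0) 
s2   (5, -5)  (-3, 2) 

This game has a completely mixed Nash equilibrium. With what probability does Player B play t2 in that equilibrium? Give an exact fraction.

5/8

Let q be the probability that Player B plays t1. In a completely mixed equilibrium, Player A must be indifferent between s1 and s2.
Player A's expected payoff from s1 is −5q + 3(1−q); from s2 it is 5q − 3(1−q).
Setting these equal: −8q + 3 = 8q − 3, so q = 3/8.
Therefore Player B plays t2 with probability 1 − 3/8 = 5/8.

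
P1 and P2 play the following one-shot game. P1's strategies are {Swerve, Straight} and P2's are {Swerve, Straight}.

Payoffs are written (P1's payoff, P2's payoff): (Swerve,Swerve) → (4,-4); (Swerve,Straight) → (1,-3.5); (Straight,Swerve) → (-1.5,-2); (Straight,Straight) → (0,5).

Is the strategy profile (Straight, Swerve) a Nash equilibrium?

At (Straight, Swerve), P1 earns -1.5; switching to Swerve would give 4, so P1 would deviate.
P2 earns -2; switching to Straight would give 5, so P2 would deviate.
Since at least one player can profitably deviate, this is not a Nash equilibrium.

No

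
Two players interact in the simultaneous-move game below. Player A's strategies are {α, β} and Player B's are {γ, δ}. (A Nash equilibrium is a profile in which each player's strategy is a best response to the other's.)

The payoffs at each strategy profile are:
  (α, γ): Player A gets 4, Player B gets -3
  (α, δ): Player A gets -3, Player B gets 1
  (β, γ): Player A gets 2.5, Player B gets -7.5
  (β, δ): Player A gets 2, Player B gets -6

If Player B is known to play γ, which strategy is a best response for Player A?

α

Against γ, Player A earns 4 from α and 2.5 from β.
So α is the best response.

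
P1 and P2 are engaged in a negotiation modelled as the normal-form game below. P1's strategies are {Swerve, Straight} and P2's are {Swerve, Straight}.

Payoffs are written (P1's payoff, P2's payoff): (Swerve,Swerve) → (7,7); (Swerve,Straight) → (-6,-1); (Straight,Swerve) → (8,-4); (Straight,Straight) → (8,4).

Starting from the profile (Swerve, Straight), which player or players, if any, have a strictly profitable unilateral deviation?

P1 at (Swerve, Straight) earns -6; deviating to Straight yields 8 — a strict improvement.
P2 earns -1; deviating to Swerve yields 7 — a strict improvement.
Both P1 and P2 have strictly profitable deviations.

Both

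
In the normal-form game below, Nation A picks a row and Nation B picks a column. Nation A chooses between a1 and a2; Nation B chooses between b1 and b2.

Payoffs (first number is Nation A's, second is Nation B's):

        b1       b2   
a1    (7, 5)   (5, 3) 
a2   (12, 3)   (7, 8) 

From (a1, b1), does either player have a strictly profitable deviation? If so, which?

Nation A at (a1, b1) earns 7; deviating to a2 yields 12 — a strict improvement.
Nation B earns 5; deviating to b2 yields 3 — not better.
Only Nation A has a strictly profitable deviation.

Nation A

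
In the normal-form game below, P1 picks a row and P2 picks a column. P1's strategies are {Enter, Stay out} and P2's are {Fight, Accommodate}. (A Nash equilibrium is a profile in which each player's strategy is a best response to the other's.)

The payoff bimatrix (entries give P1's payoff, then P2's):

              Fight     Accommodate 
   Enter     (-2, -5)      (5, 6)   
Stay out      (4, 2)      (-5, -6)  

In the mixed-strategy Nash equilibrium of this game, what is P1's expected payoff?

First find q, the probability P2 plays Fight, from P1's indifference between Enter and Stay out: −2q + 5(1−q) = 4q − 5(1−q), giving q = 5/8.
Since P1 is indifferent in equilibrium, P1's expected payoff equals the payoff from either row against (5/8, 3/8). Using Enter: −2(5/8) + 5(3/8) = 5/8.

5/8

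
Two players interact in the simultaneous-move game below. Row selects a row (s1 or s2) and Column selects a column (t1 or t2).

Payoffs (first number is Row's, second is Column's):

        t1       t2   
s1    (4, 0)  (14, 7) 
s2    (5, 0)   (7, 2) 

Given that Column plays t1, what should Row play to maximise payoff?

Against t1, Row earns 4 from s1 and 5 from s2.
So s2 is the best response.

s2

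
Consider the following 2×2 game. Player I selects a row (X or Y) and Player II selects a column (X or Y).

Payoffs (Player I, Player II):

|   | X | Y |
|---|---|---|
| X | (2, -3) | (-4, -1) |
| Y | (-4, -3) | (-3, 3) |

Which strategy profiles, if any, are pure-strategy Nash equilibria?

(X, X): Player II prefers Y (-1 > -3) — not an equilibrium.
(X, Y): Player I prefers Y (-3 > -4) — not an equilibrium.
(Y, X): Player I prefers X (2 > -4); Player II prefers Y (3 > -3) — not an equilibrium.
(Y, Y): Player I gets -3 ≥ -4 from X, and Player II gets 3 ≥ -3 from X — Nash equilibrium.

(Y, Y)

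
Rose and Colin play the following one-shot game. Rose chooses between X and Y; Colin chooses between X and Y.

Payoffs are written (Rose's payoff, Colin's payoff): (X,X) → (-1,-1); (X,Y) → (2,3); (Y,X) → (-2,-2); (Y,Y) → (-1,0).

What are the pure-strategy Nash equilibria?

(X, Y)

(X, X): Colin prefers Y (3 > -1) — not an equilibrium.
(X, Y): Rose gets 2 ≥ -1 from Y, and Colin gets 3 ≥ -1 from X — Nash equilibrium.
(Y, X): Rose prefers X (-1 > -2); Colin prefers Y (0 > -2) — not an equilibrium.
(Y, Y): Rose prefers X (2 > -1) — not an equilibrium.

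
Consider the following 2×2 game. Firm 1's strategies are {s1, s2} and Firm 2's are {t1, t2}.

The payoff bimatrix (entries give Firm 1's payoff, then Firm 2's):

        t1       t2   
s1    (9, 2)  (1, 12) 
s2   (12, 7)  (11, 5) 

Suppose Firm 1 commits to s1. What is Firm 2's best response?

Against s1, Firm 2 earns 2 from t1 and 12 from t2.
So t2 is the best response.

t2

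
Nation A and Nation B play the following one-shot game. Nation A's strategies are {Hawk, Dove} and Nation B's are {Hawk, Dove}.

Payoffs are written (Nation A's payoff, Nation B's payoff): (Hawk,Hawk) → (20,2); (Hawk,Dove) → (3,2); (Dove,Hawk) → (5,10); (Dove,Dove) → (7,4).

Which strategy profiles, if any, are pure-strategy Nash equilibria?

(Hawk, Hawk): Nation A gets 20 ≥ 5 from Dove, and Nation B gets 2 ≥ 2 from Dove — Nash equilibrium.
(Hawk, Dove): Nation A prefers Dove (7 > 3) — not an equilibrium.
(Dove, Hawk): Nation A prefers Hawk (20 > 5) — not an equilibrium.
(Dove, Dove): Nation B prefers Hawk (10 > 4) — not an equilibrium.

(Hawk, Hawk)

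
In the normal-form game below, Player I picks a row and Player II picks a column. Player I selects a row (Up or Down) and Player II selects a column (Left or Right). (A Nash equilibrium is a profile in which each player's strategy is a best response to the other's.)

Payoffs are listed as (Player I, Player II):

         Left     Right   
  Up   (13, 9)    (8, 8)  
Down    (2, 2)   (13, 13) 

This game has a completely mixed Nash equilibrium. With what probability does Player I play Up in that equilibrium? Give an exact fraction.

Let x be the probability that Player I plays Up. In a completely mixed equilibrium, Player II must be indifferent between Left and Right.
Player II's expected payoff from Left is 9x + 2(1−x); from Right it is 8x + 13(1−x).
Setting these equal: 7x + 2 = −5x + 13, so x = 11/12.

11/12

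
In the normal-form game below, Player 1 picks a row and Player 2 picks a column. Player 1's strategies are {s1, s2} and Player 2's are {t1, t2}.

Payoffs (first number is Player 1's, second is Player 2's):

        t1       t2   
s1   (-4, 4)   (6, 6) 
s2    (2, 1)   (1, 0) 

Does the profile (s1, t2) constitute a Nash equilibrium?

Yes

At (s1, t2), Player 1 earns 6; switching to s2 would give 1, so Player 1 has no profitable deviation.
Player 2 earns 6; switching to t1 would give 4, so Player 2 has no profitable deviation.
Neither player can gain by a unilateral deviation, so this profile is a Nash equilibrium.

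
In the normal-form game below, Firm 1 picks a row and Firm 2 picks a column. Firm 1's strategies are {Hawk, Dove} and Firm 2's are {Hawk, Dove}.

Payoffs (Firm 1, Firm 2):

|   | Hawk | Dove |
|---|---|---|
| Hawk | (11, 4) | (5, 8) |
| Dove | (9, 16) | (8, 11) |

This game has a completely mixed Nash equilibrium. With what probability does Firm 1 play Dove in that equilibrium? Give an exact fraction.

4/9

Let x be the probability that Firm 1 plays Hawk. In a completely mixed equilibrium, Firm 2 must be indifferent between Hawk and Dove.
Firm 2's expected payoff from Hawk is 4x + 16(1−x); from Dove it is 8x + 11(1−x).
Setting these equal: −12x + 16 = −3x + 11, so x = 5/9.
Therefore Firm 1 plays Dove with probability 1 − 5/9 = 4/9.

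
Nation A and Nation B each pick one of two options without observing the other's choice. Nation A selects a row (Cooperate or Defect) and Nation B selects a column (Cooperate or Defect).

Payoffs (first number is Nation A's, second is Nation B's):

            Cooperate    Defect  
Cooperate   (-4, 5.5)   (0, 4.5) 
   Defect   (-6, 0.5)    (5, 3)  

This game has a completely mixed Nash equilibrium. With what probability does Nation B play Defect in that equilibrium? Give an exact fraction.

2/7

Let c be the probability that Nation B plays Cooperate. In a completely mixed equilibrium, Nation A must be indifferent between Cooperate and Defect.
Nation A's expected payoff from Cooperate is −4c; from Defect it is −6c + 5(1−c).
Setting these equal: −4c = −11c + 5, so c = 5/7.
Therefore Nation B plays Defect with probability 1 − 5/7 = 2/7.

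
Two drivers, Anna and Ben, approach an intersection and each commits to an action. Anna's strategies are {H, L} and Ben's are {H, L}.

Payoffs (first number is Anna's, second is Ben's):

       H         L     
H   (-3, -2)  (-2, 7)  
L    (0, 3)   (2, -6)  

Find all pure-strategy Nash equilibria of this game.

(H, H): Anna prefers L (0 > -3); Ben prefers L (7 > -2) — not an equilibrium.
(H, L): Anna prefers L (2 > -2) — not an equilibrium.
(L, H): Anna gets 0 ≥ -3 from H, and Ben gets 3 ≥ -6 from L — Nash equilibrium.
(L, L): Ben prefers H (3 > -6) — not an equilibrium.

(L, H)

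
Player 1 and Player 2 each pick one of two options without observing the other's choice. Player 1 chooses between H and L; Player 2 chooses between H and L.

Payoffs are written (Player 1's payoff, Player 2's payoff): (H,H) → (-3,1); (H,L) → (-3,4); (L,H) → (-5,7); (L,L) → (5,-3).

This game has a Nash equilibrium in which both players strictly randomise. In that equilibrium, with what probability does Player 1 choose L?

Let r be the probability that Player 1 plays H. In a completely mixed equilibrium, Player 2 must be indifferent between H and L.
Player 2's expected payoff from H is r + 7(1−r); from L it is 4r − 3(1−r).
Setting these equal: −6r + 7 = 7r − 3, so r = 10/13.
Therefore Player 1 plays L with probability 1 − 10/13 = 3/13.

3/13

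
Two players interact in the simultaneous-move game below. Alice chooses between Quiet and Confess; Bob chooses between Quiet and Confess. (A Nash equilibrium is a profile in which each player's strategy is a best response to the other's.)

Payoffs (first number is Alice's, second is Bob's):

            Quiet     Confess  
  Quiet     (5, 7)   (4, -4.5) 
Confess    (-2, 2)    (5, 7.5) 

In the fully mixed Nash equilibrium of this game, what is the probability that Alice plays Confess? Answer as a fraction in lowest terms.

23/34

Let r be the probability that Alice plays Quiet. In a completely mixed equilibrium, Bob must be indifferent between Quiet and Confess.
Bob's expected payoff from Quiet is 7r + 2(1−r); from Confess it is −4.5r + 7.5(1−r).
Setting these equal: 5r + 2 = −12r + 7.5, so r = 11/34.
Therefore Alice plays Confess with probability 1 − 11/34 = 23/34.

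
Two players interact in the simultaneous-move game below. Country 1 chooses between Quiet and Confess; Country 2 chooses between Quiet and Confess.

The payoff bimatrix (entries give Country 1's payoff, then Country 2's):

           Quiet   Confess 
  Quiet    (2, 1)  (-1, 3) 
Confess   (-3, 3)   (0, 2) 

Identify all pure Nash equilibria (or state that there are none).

(Quiet, Quiet): Country 2 prefers Confess (3 > 1) — not an equilibrium.
(Quiet, Confess): Country 1 prefers Confess (0 > -1) — not an equilibrium.
(Confess, Quiet): Country 1 prefers Quiet (2 > -3) — not an equilibrium.
(Confess, Confess): Country 2 prefers Quiet (3 > 2) — not an equilibrium.

none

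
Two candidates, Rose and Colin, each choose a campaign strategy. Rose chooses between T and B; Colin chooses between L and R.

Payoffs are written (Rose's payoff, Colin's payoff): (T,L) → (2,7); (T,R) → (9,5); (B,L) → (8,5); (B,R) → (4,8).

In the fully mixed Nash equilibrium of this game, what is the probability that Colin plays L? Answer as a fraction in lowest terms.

Let c be the probability that Colin plays L. In a completely mixed equilibrium, Rose must be indifferent between T and B.
Rose's expected payoff from T is 2c + 9(1−c); from B it is 8c + 4(1−c).
Setting these equal: −7c + 9 = 4c + 4, so c = 5/11.

5/11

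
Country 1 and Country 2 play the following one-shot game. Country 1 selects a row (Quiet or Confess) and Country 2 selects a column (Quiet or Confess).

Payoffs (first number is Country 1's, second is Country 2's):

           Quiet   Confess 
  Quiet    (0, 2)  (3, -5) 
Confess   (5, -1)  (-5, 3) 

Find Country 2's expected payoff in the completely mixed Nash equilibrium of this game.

1/11

First find x, the probability Country 1 plays Quiet, from Country 2's indifference between Quiet and Confess: 2x − (1−x) = −5x + 3(1−x), giving x = 4/11.
Since Country 2 is indifferent in equilibrium, Country 2's expected payoff equals the payoff from either column against (4/11, 7/11). Using Quiet: 2(4/11) − (7/11) = 1/11.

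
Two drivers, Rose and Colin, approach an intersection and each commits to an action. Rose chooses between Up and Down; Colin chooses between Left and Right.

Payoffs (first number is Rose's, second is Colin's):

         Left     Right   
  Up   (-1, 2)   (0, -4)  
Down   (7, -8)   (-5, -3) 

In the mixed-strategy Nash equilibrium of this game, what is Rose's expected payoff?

-5/13

First find y, the probability Colin plays Left, from Rose's indifference between Up and Down: −y = 7y − 5(1−y), giving y = 5/13.
Since Rose is indifferent in equilibrium, Rose's expected payoff equals the payoff from either row against (5/13, 8/13). Using Up: −(5/13) = -5/13.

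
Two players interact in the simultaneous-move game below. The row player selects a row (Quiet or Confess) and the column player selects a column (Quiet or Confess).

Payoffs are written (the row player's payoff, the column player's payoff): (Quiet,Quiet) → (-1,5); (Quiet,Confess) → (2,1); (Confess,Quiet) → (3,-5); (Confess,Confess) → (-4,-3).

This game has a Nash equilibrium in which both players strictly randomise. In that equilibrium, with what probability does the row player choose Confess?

Let x be the probability that the row player plays Quiet. In a completely mixed equilibrium, the column player must be indifferent between Quiet and Confess.
The column player's expected payoff from Quiet is 5x − 5(1−x); from Confess it is x − 3(1−x).
Setting these equal: 10x − 5 = 4x − 3, so x = 1/3.
Therefore the row player plays Confess with probability 1 − 1/3 = 2/3.

2/3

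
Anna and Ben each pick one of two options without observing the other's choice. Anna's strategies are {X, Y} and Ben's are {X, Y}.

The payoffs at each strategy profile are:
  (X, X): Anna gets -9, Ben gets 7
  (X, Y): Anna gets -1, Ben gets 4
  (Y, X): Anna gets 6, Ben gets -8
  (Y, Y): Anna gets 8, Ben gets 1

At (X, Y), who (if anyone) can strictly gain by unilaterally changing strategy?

Both

Anna at (X, Y) earns -1; deviating to Y yields 8 — a strict improvement.
Ben earns 4; deviating to X yields 7 — a strict improvement.
Both Anna and Ben have strictly profitable deviations.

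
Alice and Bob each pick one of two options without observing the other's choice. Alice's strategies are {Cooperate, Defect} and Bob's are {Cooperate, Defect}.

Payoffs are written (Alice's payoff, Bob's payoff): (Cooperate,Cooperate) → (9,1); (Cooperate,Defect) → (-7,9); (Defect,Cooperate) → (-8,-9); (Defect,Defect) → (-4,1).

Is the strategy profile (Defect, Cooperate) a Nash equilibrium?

At (Defect, Cooperate), Alice earns -8; switching to Cooperate would give 9, so Alice would deviate.
Bob earns -9; switching to Defect would give 1, so Bob would deviate.
Since at least one player can profitably deviate, this is not a Nash equilibrium.

No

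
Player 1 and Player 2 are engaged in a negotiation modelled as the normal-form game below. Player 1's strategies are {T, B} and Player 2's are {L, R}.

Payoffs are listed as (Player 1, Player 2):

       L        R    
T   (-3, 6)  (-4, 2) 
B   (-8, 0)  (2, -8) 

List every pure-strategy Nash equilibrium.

(T, L)

(T, L): Player 1 gets -3 ≥ -8 from B, and Player 2 gets 6 ≥ 2 from R — Nash equilibrium.
(T, R): Player 1 prefers B (2 > -4); Player 2 prefers L (6 > 2) — not an equilibrium.
(B, L): Player 1 prefers T (-3 > -8) — not an equilibrium.
(B, R): Player 2 prefers L (0 > -8) — not an equilibrium.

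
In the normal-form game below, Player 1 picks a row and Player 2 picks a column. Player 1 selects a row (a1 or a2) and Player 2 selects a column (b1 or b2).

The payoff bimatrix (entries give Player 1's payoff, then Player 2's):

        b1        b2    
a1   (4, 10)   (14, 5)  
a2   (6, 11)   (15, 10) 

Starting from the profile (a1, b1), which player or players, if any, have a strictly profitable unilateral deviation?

Player 1 at (a1, b1) earns 4; deviating to a2 yields 6 — a strict improvement.
Player 2 earns 10; deviating to b2 yields 5 — not better.
Only Player 1 has a strictly profitable deviation.

Player 1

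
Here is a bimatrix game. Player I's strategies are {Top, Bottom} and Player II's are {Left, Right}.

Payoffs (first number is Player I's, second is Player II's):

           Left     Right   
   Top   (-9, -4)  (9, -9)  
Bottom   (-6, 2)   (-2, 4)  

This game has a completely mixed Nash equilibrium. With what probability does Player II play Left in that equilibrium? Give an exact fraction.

Let c be the probability that Player II plays Left. In a completely mixed equilibrium, Player I must be indifferent between Top and Bottom.
Player I's expected payoff from Top is −9c + 9(1−c); from Bottom it is −6c − 2(1−c).
Setting these equal: −18c + 9 = −4c − 2, so c = 11/14.

11/14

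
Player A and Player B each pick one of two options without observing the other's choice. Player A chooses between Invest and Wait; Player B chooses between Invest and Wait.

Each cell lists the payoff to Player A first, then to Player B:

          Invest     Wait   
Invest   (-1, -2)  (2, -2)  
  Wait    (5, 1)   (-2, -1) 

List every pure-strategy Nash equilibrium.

(Invest, Wait) and (Wait, Invest)

(Invest, Invest): Player A prefers Wait (5 > -1) — not an equilibrium.
(Invest, Wait): Player A gets 2 ≥ -2 from Wait, and Player B gets -2 ≥ -2 from Invest — Nash equilibrium.
(Wait, Invest): Player A gets 5 ≥ -1 from Invest, and Player B gets 1 ≥ -1 from Wait — Nash equilibrium.
(Wait, Wait): Player A prefers Invest (2 > -2); Player B prefers Invest (1 > -1) — not an equilibrium.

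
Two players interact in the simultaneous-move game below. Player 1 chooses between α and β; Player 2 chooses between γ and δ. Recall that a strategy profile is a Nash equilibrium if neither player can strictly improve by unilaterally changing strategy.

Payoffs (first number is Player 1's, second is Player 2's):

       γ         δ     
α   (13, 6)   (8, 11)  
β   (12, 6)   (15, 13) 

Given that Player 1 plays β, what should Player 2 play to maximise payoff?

δ

Against β, Player 2 earns 6 from γ and 13 from δ.
So δ is the best response.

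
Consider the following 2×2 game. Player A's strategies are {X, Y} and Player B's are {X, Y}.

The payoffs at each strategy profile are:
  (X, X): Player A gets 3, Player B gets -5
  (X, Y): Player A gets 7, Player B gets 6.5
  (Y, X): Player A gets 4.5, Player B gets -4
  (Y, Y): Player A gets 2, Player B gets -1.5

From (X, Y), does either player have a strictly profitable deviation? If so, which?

Neither

Player A at (X, Y) earns 7; deviating to Y yields 2 — not better.
Player B earns 6.5; deviating to X yields -5 — not better.
Neither player can strictly improve; the profile is a Nash equilibrium.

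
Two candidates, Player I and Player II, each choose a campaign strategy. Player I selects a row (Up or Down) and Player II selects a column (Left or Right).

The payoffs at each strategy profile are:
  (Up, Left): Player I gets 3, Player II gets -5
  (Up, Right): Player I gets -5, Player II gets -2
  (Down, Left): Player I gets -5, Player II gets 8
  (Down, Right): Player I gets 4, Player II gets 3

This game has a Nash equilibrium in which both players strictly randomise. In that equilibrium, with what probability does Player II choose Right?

Let c be the probability that Player II plays Left. In a completely mixed equilibrium, Player I must be indifferent between Up and Down.
Player I's expected payoff from Up is 3c − 5(1−c); from Down it is −5c + 4(1−c).
Setting these equal: 8c − 5 = −9c + 4, so c = 9/17.
Therefore Player II plays Right with probability 1 − 9/17 = 8/17.

8/17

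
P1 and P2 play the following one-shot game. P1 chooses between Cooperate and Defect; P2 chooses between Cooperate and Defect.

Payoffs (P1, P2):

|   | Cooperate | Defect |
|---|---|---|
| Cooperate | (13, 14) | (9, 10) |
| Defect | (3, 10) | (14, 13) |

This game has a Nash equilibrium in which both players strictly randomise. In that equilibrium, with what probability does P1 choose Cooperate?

3/7

Let p be the probability that P1 plays Cooperate. In a completely mixed equilibrium, P2 must be indifferent between Cooperate and Defect.
P2's expected payoff from Cooperate is 14p + 10(1−p); from Defect it is 10p + 13(1−p).
Setting these equal: 4p + 10 = −3p + 13, so p = 3/7.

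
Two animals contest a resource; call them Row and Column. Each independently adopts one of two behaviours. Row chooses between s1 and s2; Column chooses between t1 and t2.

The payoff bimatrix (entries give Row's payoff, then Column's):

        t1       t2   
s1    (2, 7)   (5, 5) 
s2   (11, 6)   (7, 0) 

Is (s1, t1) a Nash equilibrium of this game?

At (s1, t1), Row earns 2; switching to s2 would give 11, so Row would deviate.
Column earns 7; switching to t2 would give 5, so Column has no profitable deviation.
Since at least one player can profitably deviate, this is not a Nash equilibrium.

No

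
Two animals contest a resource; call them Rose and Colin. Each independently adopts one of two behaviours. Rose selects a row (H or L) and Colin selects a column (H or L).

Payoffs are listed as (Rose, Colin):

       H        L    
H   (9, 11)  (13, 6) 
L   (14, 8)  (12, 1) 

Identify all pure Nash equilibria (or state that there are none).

(H, H): Rose prefers L (14 > 9) — not an equilibrium.
(H, L): Colin prefers H (11 > 6) — not an equilibrium.
(L, H): Rose gets 14 ≥ 9 from H, and Colin gets 8 ≥ 1 from L — Nash equilibrium.
(L, L): Rose prefers H (13 > 12); Colin prefers H (8 > 1) — not an equilibrium.

(L, H)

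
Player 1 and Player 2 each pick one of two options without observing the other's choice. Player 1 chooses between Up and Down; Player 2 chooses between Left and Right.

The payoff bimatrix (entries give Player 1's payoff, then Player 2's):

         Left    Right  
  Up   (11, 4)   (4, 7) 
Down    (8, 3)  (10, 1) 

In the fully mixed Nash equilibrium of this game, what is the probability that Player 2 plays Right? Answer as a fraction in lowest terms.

Let c be the probability that Player 2 plays Left. In a completely mixed equilibrium, Player 1 must be indifferent between Up and Down.
Player 1's expected payoff from Up is 11c + 4(1−c); from Down it is 8c + 10(1−c).
Setting these equal: 7c + 4 = −2c + 10, so c = 2/3.
Therefore Player 2 plays Right with probability 1 − 2/3 = 1/3.

1/3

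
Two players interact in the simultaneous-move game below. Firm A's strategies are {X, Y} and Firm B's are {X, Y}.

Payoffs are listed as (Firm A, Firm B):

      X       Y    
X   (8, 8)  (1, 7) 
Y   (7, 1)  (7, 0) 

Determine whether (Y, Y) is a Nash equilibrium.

At (Y, Y), Firm A earns 7; switching to X would give 1, so Firm A has no profitable deviation.
Firm B earns 0; switching to X would give 1, so Firm B would deviate.
Since at least one player can profitably deviate, this is not a Nash equilibrium.

No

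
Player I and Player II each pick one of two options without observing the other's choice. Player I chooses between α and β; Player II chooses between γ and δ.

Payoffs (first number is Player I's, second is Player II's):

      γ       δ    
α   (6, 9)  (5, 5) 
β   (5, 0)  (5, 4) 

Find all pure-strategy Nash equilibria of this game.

(α, γ): Player I gets 6 ≥ 5 from β, and Player II gets 9 ≥ 5 from δ — Nash equilibrium.
(α, δ): Player II prefers γ (9 > 5) — not an equilibrium.
(β, γ): Player I prefers α (6 > 5); Player II prefers δ (4 > 0) — not an equilibrium.
(β, δ): Player I gets 5 ≥ 5 from α, and Player II gets 4 ≥ 0 from γ — Nash equilibrium.

(α, γ) and (β, δ)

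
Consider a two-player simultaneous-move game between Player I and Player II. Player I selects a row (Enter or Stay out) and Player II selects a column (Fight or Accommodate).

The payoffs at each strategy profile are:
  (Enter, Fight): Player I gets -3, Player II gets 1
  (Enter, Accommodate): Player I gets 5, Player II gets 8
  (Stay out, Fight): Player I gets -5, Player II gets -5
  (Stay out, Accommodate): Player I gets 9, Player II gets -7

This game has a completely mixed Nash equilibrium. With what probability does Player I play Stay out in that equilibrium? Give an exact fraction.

7/9

Let r be the probability that Player I plays Enter. In a completely mixed equilibrium, Player II must be indifferent between Fight and Accommodate.
Player II's expected payoff from Fight is r − 5(1−r); from Accommodate it is 8r − 7(1−r).
Setting these equal: 6r − 5 = 15r − 7, so r = 2/9.
Therefore Player I plays Stay out with probability 1 − 2/9 = 7/9.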